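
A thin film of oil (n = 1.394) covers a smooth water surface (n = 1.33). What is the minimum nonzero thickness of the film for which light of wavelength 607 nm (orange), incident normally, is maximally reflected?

109 nm

Top surface (1.0 → 1.394): reflection off a higher-index medium gives a half-wave phase shift.
Bottom surface (1.394 → 1.33): reflection off a lower-index medium gives no phase shift.
The two reflections differ by half a wavelength.
For strong reflection here: 2 n t = (m + ½) λ.
Minimum at m = 0: t = λ / (4 n) = 607 / (4 × 1.394) = 109 nm.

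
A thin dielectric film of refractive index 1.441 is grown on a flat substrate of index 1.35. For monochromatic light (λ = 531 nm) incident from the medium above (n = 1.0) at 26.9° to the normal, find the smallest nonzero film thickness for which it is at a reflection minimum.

194 nm

Ray reflecting at the top interface goes from n = 1.0 toward n = 1.441: a half-wave phase shift.
Bottom surface (1.441 → 1.35): reflection off a lower-index medium gives no phase shift.
Net: one phase inversion between the two reflected rays.
With one net inversion, destructive interference in reflection requires 2 n t cos θ_r = m λ.
Snell's law: 1.0 sin 26.9° = 1.441 sin θ_r → sin θ_r = 0.314, cos θ_r = 0.949.
Minimum nonzero at m = 1: t = λ / (2 n cos θ_r) = 531 / (2 × 1.441 × 0.949) = 194 nm.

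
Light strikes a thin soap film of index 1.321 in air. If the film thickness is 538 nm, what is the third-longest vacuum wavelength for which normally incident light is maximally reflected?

Ray reflecting at the top interface goes from n = 1.0 toward n = 1.321: a half-wave phase shift.
Bottom surface (1.321 → 1.0): reflection off a lower-index medium gives no phase shift.
Exactly one π shift → a net half-wave offset.
With one net inversion, constructive interference in reflection requires 2 n t = (m + ½) λ.
λ = 2 n t / (m + ½). The third-longest wavelength is m = 2: λ = 2 × 1.321 × 538 / 2.50 = 569 nm.

569 nm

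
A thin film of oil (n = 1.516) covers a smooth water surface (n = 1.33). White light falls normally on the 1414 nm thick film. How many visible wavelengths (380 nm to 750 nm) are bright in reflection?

5

At the upper boundary (n = 1.0 to n = 1.516) the reflected ray undergoes a half-wave phase shift.
At the lower boundary (n = 1.516 to n = 1.33) the reflected ray undergoes no phase shift.
The two reflections differ by half a wavelength.
For maximum reflection here: 2 n t = (m + ½) λ.
λ = 2 n t / (m + ½) = 4287 / (m + ½) nm.
m=5: 779 nm (IR); m=6: 660 nm (visible); m=7: 572 nm (visible); m=8: 504 nm (visible); m=9: 451 nm (visible); m=10: 408 nm (visible); m=11: 373 nm (UV).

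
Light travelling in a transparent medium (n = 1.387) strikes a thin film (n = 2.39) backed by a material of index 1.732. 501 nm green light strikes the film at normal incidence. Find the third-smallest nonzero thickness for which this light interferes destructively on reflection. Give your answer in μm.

0.314 μm

At the upper boundary (n = 1.387 to n = 2.39) the reflected ray undergoes a half-wave phase shift.
At the lower boundary (n = 2.39 to n = 1.732) the reflected ray undergoes no phase shift.
Net: one phase inversion between the two reflected rays.
So the condition for destructive reflection is 2 n t = m λ.
The third-smallest nonzero thickness corresponds to m = 3: t = m λ / (2 n) = 3.00 × 501 / (2 × 2.39) = 314 nm.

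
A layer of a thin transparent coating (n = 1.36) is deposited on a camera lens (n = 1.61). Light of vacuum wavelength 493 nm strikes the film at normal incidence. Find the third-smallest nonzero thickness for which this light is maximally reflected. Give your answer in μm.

At the upper boundary (n = 1.0 to n = 1.36) the reflected ray undergoes a half-wave phase shift.
At the lower boundary (n = 1.36 to n = 1.61) the reflected ray undergoes a half-wave phase shift.
The two reflections carry the same phase change, so no net offset.
So the condition for constructive reflection is 2 n t = m λ.
The third-smallest nonzero thickness corresponds to m = 3: t = m λ / (2 n) = 3.00 × 493 / (2 × 1.36) = 544 nm.

0.544 μm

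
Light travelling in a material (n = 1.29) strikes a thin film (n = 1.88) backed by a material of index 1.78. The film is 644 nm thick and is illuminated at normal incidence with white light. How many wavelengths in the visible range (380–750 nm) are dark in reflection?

Ray reflecting at the top interface goes from n = 1.29 toward n = 1.88: a half-wave phase shift.
Bottom surface (1.88 → 1.78): reflection off a lower-index medium gives no phase shift.
Exactly one π shift → a net half-wave offset.
So the condition for destructive reflection is 2 n t = m λ.
λ = 2 n t / m = 2421 / m nm.
m=3: 807 nm (IR); m=4: 605 nm (visible); m=5: 484 nm (visible); m=6: 404 nm (visible); m=7: 346 nm (UV).

3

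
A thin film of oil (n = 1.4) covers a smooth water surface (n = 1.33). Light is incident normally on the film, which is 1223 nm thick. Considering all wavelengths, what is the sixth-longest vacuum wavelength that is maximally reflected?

Top surface (1.0 → 1.4): reflection off a higher-index medium gives a half-wave phase shift.
At the lower boundary (n = 1.4 to n = 1.33) the reflected ray undergoes no phase shift.
Net: one phase inversion between the two reflected rays.
So the condition for constructive reflection is 2 n t = (m + ½) λ.
λ = 2 n t / (m + ½). The sixth-longest wavelength is m = 5: λ = 2 × 1.4 × 1223 / 5.50 = 623 nm.

623 nm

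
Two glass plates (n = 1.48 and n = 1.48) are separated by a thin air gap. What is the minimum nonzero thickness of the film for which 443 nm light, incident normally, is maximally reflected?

Ray reflecting at the top interface goes from n = 1.48 toward n = 1.0: no phase shift.
Ray reflecting at the bottom interface goes from n = 1.0 toward n = 1.48: a half-wave phase shift.
Net: one phase inversion between the two reflected rays.
With one net inversion, constructive interference in reflection requires 2 n t = (m + ½) λ.
Minimum at m = 0: t = λ / (4 n) = 443 / (4 × 1.0) = 111 nm.

111 nm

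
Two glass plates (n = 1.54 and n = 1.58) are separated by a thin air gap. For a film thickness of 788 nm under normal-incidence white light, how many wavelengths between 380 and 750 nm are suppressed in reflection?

Ray reflecting at the top interface goes from n = 1.54 toward n = 1.0: no phase shift.
At the lower boundary (n = 1.0 to n = 1.58) the reflected ray undergoes a half-wave phase shift.
Exactly one π shift → a net half-wave offset.
So the condition for destructive reflection is 2 n t = m λ.
λ = 2 n t / m = 1576 / m nm.
m=2: 788 nm (IR); m=3: 525 nm (visible); m=4: 394 nm (visible); m=5: 315 nm (UV).

2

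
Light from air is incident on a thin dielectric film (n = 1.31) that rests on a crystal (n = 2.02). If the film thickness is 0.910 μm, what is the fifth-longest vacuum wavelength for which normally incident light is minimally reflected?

At the upper boundary (n = 1.0 to n = 1.31) the reflected ray undergoes a half-wave phase shift.
Bottom surface (1.31 → 2.02): reflection off a higher-index medium gives a half-wave phase shift.
The two reflections carry the same phase change, so no net offset.
So the condition for destructive reflection is 2 n t = (m + ½) λ.
λ = 2 n t / (m + ½). The fifth-longest wavelength is m = 4: λ = 2 × 1.31 × 910 / 4.50 = 530 nm.

530 nm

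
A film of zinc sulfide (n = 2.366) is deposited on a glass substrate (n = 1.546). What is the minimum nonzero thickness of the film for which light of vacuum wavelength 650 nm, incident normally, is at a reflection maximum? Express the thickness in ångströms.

Top surface (1.0 → 2.366): reflection off a higher-index medium gives a half-wave phase shift.
Bottom surface (2.366 → 1.546): reflection off a lower-index medium gives no phase shift.
The two reflections differ by half a wavelength.
So the condition for constructive reflection is 2 n t = (m + ½) λ.
Minimum at m = 0: t = λ / (4 n) = 650 / (4 × 2.366) = 68.7 nm.

687 Å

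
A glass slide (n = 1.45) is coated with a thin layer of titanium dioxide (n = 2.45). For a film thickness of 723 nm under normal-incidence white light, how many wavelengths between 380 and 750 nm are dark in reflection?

5

At the upper boundary (n = 1.0 to n = 2.45) the reflected ray undergoes a half-wave phase shift.
At the lower boundary (n = 2.45 to n = 1.45) the reflected ray undergoes no phase shift.
The two reflections differ by half a wavelength.
For minimum reflection here: 2 n t = m λ.
λ = 2 n t / m = 3543 / m nm.
m=4: 886 nm (IR); m=5: 709 nm (visible); m=6: 590 nm (visible); m=7: 506 nm (visible); m=8: 443 nm (visible); m=9: 394 nm (visible); m=10: 354 nm (UV).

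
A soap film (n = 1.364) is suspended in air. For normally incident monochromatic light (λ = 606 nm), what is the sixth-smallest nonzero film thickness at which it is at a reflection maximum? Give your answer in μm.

Ray reflecting at the top interface goes from n = 1.0 toward n = 1.364: a half-wave phase shift.
Bottom surface (1.364 → 1.0): reflection off a lower-index medium gives no phase shift.
The two reflections differ by half a wavelength.
For maximum reflection here: 2 n t = (m + ½) λ.
The sixth-smallest nonzero thickness corresponds to m = 5: t = (m + ½) λ / (2 n) = 5.50 × 606 / (2 × 1.364) = 1222 nm.

1.22 μm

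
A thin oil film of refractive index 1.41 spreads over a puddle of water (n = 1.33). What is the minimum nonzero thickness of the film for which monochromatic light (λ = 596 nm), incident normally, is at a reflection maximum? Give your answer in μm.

0.106 μm

Top surface (1.0 → 1.41): reflection off a higher-index medium gives a half-wave phase shift.
At the lower boundary (n = 1.41 to n = 1.33) the reflected ray undergoes no phase shift.
Net: one phase inversion between the two reflected rays.
So the condition for constructive reflection is 2 n t = (m + ½) λ.
Minimum at m = 0: t = λ / (4 n) = 596 / (4 × 1.41) = 106 nm.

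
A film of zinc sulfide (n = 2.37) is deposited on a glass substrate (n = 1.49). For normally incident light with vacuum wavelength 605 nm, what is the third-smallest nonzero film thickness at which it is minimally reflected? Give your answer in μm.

Top surface (1.0 → 2.37): reflection off a higher-index medium gives a half-wave phase shift.
At the lower boundary (n = 2.37 to n = 1.49) the reflected ray undergoes no phase shift.
Exactly one π shift → a net half-wave offset.
For dark reflection here: 2 n t = m λ.
The third-smallest nonzero thickness corresponds to m = 3: t = m λ / (2 n) = 3.00 × 605 / (2 × 2.37) = 383 nm.

0.383 μm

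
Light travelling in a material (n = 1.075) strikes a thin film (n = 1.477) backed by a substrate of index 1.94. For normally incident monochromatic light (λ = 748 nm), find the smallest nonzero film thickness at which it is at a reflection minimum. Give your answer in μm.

0.127 μm

Top surface (1.075 → 1.477): reflection off a higher-index medium gives a half-wave phase shift.
Ray reflecting at the bottom interface goes from n = 1.477 toward n = 1.94: a half-wave phase shift.
The two reflections carry the same phase change, so no net offset.
For dark reflection here: 2 n t = (m + ½) λ.
Minimum at m = 0: t = λ / (4 n) = 748 / (4 × 1.477) = 127 nm.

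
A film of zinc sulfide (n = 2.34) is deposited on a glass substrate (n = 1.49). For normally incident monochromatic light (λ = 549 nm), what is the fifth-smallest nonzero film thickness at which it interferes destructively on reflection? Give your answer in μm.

Ray reflecting at the top interface goes from n = 1.0 toward n = 2.34: a half-wave phase shift.
Bottom surface (2.34 → 1.49): reflection off a lower-index medium gives no phase shift.
The two reflections differ by half a wavelength.
So the condition for destructive reflection is 2 n t = m λ.
The fifth-smallest nonzero thickness corresponds to m = 5: t = m λ / (2 n) = 5.00 × 549 / (2 × 2.34) = 587 nm.

0.587 μm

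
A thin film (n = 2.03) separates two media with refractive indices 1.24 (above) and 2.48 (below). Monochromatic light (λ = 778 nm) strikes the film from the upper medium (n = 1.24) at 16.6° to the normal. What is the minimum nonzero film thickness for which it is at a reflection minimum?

Top surface (1.24 → 2.03): reflection off a higher-index medium gives a half-wave phase shift.
Ray reflecting at the bottom interface goes from n = 2.03 toward n = 2.48: a half-wave phase shift.
Zero or two π shifts → no net half-wave offset.
So the condition for destructive reflection is 2 n t cos θ_r = (m + ½) λ.
Snell's law: 1.24 sin 16.6° = 2.03 sin θ_r → sin θ_r = 0.175, cos θ_r = 0.985.
Minimum at m = 0: t = λ / (4 n cos θ_r) = 778 / (4 × 2.03 × 0.985) = 97.3 nm.

97.3 nm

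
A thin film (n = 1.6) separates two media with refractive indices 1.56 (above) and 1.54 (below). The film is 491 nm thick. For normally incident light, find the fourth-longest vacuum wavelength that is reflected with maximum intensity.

Ray reflecting at the top interface goes from n = 1.56 toward n = 1.6: a half-wave phase shift.
Bottom surface (1.6 → 1.54): reflection off a lower-index medium gives no phase shift.
Exactly one π shift → a net half-wave offset.
For strong reflection here: 2 n t = (m + ½) λ.
λ = 2 n t / (m + ½). The fourth-longest wavelength is m = 3: λ = 2 × 1.6 × 491 / 3.50 = 449 nm.

449 nm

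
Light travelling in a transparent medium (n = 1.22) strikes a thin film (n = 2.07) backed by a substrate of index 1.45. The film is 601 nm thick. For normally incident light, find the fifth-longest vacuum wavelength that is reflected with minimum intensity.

498 nm

Ray reflecting at the top interface goes from n = 1.22 toward n = 2.07: a half-wave phase shift.
Bottom surface (2.07 → 1.45): reflection off a lower-index medium gives no phase shift.
Exactly one π shift → a net half-wave offset.
For dark reflection here: 2 n t = m λ.
λ = 2 n t / m. The fifth-longest wavelength is m = 5: λ = 2 × 2.07 × 601 / 5.00 = 498 nm.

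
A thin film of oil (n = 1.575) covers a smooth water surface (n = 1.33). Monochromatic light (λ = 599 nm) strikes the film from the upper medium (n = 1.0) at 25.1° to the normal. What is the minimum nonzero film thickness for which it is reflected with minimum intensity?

At the upper boundary (n = 1.0 to n = 1.575) the reflected ray undergoes a half-wave phase shift.
At the lower boundary (n = 1.575 to n = 1.33) the reflected ray undergoes no phase shift.
Net: one phase inversion between the two reflected rays.
With one net inversion, destructive interference in reflection requires 2 n t cos θ_r = m λ.
Snell's law: 1.0 sin 25.1° = 1.575 sin θ_r → sin θ_r = 0.269, cos θ_r = 0.963.
Minimum nonzero at m = 1: t = λ / (2 n cos θ_r) = 599 / (2 × 1.575 × 0.963) = 197 nm.

197 nm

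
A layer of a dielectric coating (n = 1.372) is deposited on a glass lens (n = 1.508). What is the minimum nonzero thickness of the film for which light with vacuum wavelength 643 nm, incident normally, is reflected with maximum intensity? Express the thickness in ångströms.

2343 Å

Top surface (1.0 → 1.372): reflection off a higher-index medium gives a half-wave phase shift.
Ray reflecting at the bottom interface goes from n = 1.372 toward n = 1.508: a half-wave phase shift.
Zero or two π shifts → no net half-wave offset.
With no net inversion, constructive interference in reflection requires 2 n t = m λ.
Minimum nonzero at m = 1: t = λ / (2 n) = 643 / (2 × 1.372) = 234 nm.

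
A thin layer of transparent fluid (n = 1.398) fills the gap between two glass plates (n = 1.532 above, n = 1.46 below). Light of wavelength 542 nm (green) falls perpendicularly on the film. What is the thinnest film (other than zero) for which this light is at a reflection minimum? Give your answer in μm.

Ray reflecting at the top interface goes from n = 1.532 toward n = 1.398: no phase shift.
At the lower boundary (n = 1.398 to n = 1.46) the reflected ray undergoes a half-wave phase shift.
The two reflections differ by half a wavelength.
So the condition for destructive reflection is 2 n t = m λ.
Minimum nonzero at m = 1: t = λ / (2 n) = 542 / (2 × 1.398) = 194 nm.

0.194 μm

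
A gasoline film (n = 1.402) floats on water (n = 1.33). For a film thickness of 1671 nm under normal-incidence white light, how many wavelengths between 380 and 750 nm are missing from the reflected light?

Top surface (1.0 → 1.402): reflection off a higher-index medium gives a half-wave phase shift.
At the lower boundary (n = 1.402 to n = 1.33) the reflected ray undergoes no phase shift.
Exactly one π shift → a net half-wave offset.
With one net inversion, destructive interference in reflection requires 2 n t = m λ.
λ = 2 n t / m = 4685 / m nm.
m=6: 781 nm (IR); m=7: 669 nm (visible); m=8: 586 nm (visible); m=9: 521 nm (visible); m=10: 469 nm (visible); m=11: 426 nm (visible); m=12: 390 nm (visible); m=13: 360 nm (UV).

6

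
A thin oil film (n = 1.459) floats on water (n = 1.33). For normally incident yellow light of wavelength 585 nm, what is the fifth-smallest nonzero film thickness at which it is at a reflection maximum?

At the upper boundary (n = 1.0 to n = 1.459) the reflected ray undergoes a half-wave phase shift.
Ray reflecting at the bottom interface goes from n = 1.459 toward n = 1.33: no phase shift.
Net: one phase inversion between the two reflected rays.
For bright reflection here: 2 n t = (m + ½) λ.
The fifth-smallest nonzero thickness corresponds to m = 4: t = (m + ½) λ / (2 n) = 4.50 × 585 / (2 × 1.459) = 902 nm.

902 nm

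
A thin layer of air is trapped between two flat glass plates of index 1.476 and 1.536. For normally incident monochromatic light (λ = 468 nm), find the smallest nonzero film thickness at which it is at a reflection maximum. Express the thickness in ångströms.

Top surface (1.476 → 1.0): reflection off a lower-index medium gives no phase shift.
Ray reflecting at the bottom interface goes from n = 1.0 toward n = 1.536: a half-wave phase shift.
The two reflections differ by half a wavelength.
With one net inversion, constructive interference in reflection requires 2 n t = (m + ½) λ.
Minimum at m = 0: t = λ / (4 n) = 468 / (4 × 1.0) = 117 nm.

1170 Å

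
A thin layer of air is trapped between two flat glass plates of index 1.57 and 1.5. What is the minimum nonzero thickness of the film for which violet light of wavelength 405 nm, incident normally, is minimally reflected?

At the upper boundary (n = 1.57 to n = 1.0) the reflected ray undergoes no phase shift.
Bottom surface (1.0 → 1.5): reflection off a higher-index medium gives a half-wave phase shift.
Net: one phase inversion between the two reflected rays.
With one net inversion, destructive interference in reflection requires 2 n t = m λ.
Minimum nonzero at m = 1: t = λ / (2 n) = 405 / (2 × 1.0) = 203 nm.

203 nm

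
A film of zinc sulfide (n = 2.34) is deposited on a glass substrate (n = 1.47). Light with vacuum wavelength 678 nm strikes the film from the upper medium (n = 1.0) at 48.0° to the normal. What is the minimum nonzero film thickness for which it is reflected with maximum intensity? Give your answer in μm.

Top surface (1.0 → 2.34): reflection off a higher-index medium gives a half-wave phase shift.
Bottom surface (2.34 → 1.47): reflection off a lower-index medium gives no phase shift.
The two reflections differ by half a wavelength.
For strong reflection here: 2 n t cos θ_r = (m + ½) λ.
Snell's law: 1.0 sin 48.0° = 2.34 sin θ_r → sin θ_r = 0.318, cos θ_r = 0.948.
Minimum at m = 0: t = λ / (4 n cos θ_r) = 678 / (4 × 2.34 × 0.948) = 76.4 nm.

0.0764 μm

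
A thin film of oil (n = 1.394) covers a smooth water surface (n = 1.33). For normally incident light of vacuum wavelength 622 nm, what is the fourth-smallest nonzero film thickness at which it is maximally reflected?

Ray reflecting at the top interface goes from n = 1.0 toward n = 1.394: a half-wave phase shift.
Bottom surface (1.394 → 1.33): reflection off a lower-index medium gives no phase shift.
Net: one phase inversion between the two reflected rays.
With one net inversion, constructive interference in reflection requires 2 n t = (m + ½) λ.
The fourth-smallest nonzero thickness corresponds to m = 3: t = (m + ½) λ / (2 n) = 3.50 × 622 / (2 × 1.394) = 781 nm.

781 nm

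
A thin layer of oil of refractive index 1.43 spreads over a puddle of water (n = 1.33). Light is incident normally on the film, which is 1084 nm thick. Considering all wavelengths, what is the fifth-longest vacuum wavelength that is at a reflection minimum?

620 nm

At the upper boundary (n = 1.0 to n = 1.43) the reflected ray undergoes a half-wave phase shift.
At the lower boundary (n = 1.43 to n = 1.33) the reflected ray undergoes no phase shift.
Net: one phase inversion between the two reflected rays.
With one net inversion, destructive interference in reflection requires 2 n t = m λ.
λ = 2 n t / m. The fifth-longest wavelength is m = 5: λ = 2 × 1.43 × 1084 / 5.00 = 620 nm.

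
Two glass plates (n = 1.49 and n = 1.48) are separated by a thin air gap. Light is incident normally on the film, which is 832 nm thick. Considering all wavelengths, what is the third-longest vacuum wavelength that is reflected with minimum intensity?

Top surface (1.49 → 1.0): reflection off a lower-index medium gives no phase shift.
At the lower boundary (n = 1.0 to n = 1.48) the reflected ray undergoes a half-wave phase shift.
Net: one phase inversion between the two reflected rays.
For minimum reflection here: 2 n t = m λ.
λ = 2 n t / m. The third-longest wavelength is m = 3: λ = 2 × 1.0 × 832 / 3.00 = 555 nm.

555 nm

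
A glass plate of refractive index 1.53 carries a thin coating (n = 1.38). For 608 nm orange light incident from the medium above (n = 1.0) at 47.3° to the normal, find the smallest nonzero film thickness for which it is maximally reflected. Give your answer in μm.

0.260 μm

Ray reflecting at the top interface goes from n = 1.0 toward n = 1.38: a half-wave phase shift.
At the lower boundary (n = 1.38 to n = 1.53) the reflected ray undergoes a half-wave phase shift.
The two reflections carry the same phase change, so no net offset.
So the condition for constructive reflection is 2 n t cos θ_r = m λ.
Snell's law: 1.0 sin 47.3° = 1.38 sin θ_r → sin θ_r = 0.533, cos θ_r = 0.846.
Minimum nonzero at m = 1: t = λ / (2 n cos θ_r) = 608 / (2 × 1.38 × 0.846) = 260 nm.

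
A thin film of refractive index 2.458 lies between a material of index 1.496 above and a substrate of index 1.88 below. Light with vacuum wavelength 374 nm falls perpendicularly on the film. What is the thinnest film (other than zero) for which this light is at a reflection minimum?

At the upper boundary (n = 1.496 to n = 2.458) the reflected ray undergoes a half-wave phase shift.
At the lower boundary (n = 2.458 to n = 1.88) the reflected ray undergoes no phase shift.
Net: one phase inversion between the two reflected rays.
So the condition for destructive reflection is 2 n t = m λ.
Minimum nonzero at m = 1: t = λ / (2 n) = 374 / (2 × 2.458) = 76.1 nm.

76.1 nm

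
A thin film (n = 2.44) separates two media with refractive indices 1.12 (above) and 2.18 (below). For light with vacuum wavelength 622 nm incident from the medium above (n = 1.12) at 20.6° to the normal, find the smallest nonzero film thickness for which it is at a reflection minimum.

129 nm

Top surface (1.12 → 2.44): reflection off a higher-index medium gives a half-wave phase shift.
At the lower boundary (n = 2.44 to n = 2.18) the reflected ray undergoes no phase shift.
Net: one phase inversion between the two reflected rays.
So the condition for destructive reflection is 2 n t cos θ_r = m λ.
Snell's law: 1.12 sin 20.6° = 2.44 sin θ_r → sin θ_r = 0.162, cos θ_r = 0.987.
Minimum nonzero at m = 1: t = λ / (2 n cos θ_r) = 622 / (2 × 2.44 × 0.987) = 129 nm.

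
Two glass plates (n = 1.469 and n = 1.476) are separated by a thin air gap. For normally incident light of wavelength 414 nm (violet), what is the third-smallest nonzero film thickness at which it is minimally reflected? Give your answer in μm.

Top surface (1.469 → 1.0): reflection off a lower-index medium gives no phase shift.
Bottom surface (1.0 → 1.476): reflection off a higher-index medium gives a half-wave phase shift.
The two reflections differ by half a wavelength.
For dark reflection here: 2 n t = m λ.
The third-smallest nonzero thickness corresponds to m = 3: t = m λ / (2 n) = 3.00 × 414 / (2 × 1.0) = 621 nm.

0.621 μm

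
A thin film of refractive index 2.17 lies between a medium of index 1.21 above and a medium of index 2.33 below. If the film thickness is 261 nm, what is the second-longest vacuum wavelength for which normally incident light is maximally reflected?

566 nm

Ray reflecting at the top interface goes from n = 1.21 toward n = 2.17: a half-wave phase shift.
Bottom surface (2.17 → 2.33): reflection off a higher-index medium gives a half-wave phase shift.
Zero or two π shifts → no net half-wave offset.
With no net inversion, constructive interference in reflection requires 2 n t = m λ.
λ = 2 n t / m. The second-longest wavelength is m = 2: λ = 2 × 2.17 × 261 / 2.00 = 566 nm.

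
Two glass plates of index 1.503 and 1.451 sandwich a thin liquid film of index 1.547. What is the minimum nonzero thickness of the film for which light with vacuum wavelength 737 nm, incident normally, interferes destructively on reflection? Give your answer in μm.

0.238 μm

Ray reflecting at the top interface goes from n = 1.503 toward n = 1.547: a half-wave phase shift.
Bottom surface (1.547 → 1.451): reflection off a lower-index medium gives no phase shift.
Net: one phase inversion between the two reflected rays.
So the condition for destructive reflection is 2 n t = m λ.
Minimum nonzero at m = 1: t = λ / (2 n) = 737 / (2 × 1.547) = 238 nm.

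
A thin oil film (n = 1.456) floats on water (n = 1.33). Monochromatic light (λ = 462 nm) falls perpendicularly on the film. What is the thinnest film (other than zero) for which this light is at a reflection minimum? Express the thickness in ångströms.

1587 Å

Top surface (1.0 → 1.456): reflection off a higher-index medium gives a half-wave phase shift.
Bottom surface (1.456 → 1.33): reflection off a lower-index medium gives no phase shift.
The two reflections differ by half a wavelength.
So the condition for destructive reflection is 2 n t = m λ.
Minimum nonzero at m = 1: t = λ / (2 n) = 462 / (2 × 1.456) = 159 nm.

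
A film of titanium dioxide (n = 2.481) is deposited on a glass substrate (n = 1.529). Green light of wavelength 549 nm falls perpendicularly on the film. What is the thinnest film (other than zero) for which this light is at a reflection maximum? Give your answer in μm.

0.0553 μm

Top surface (1.0 → 2.481): reflection off a higher-index medium gives a half-wave phase shift.
Ray reflecting at the bottom interface goes from n = 2.481 toward n = 1.529: no phase shift.
Net: one phase inversion between the two reflected rays.
So the condition for constructive reflection is 2 n t = (m + ½) λ.
Minimum at m = 0: t = λ / (4 n) = 549 / (4 × 2.481) = 55.3 nm.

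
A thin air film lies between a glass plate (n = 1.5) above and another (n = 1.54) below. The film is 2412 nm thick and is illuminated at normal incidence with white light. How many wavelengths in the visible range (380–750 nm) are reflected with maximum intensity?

Ray reflecting at the top interface goes from n = 1.5 toward n = 1.0: no phase shift.
At the lower boundary (n = 1.0 to n = 1.54) the reflected ray undergoes a half-wave phase shift.
Exactly one π shift → a net half-wave offset.
With one net inversion, constructive interference in reflection requires 2 n t = (m + ½) λ.
λ = 2 n t / (m + ½) = 4824 / (m + ½) nm.
m=5: 877 nm (IR); m=6: 742 nm (visible); m=7: 643 nm (visible); m=8: 568 nm (visible); m=9: 508 nm (visible); m=10: 459 nm (visible); m=11: 419 nm (visible); m=12: 386 nm (visible); m=13: 357 nm (UV).

7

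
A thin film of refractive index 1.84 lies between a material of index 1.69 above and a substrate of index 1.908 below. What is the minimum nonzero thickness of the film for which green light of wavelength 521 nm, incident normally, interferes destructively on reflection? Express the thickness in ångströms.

At the upper boundary (n = 1.69 to n = 1.84) the reflected ray undergoes a half-wave phase shift.
Ray reflecting at the bottom interface goes from n = 1.84 toward n = 1.908: a half-wave phase shift.
Zero or two π shifts → no net half-wave offset.
So the condition for destructive reflection is 2 n t = (m + ½) λ.
Minimum at m = 0: t = λ / (4 n) = 521 / (4 × 1.84) = 70.8 nm.

708 Å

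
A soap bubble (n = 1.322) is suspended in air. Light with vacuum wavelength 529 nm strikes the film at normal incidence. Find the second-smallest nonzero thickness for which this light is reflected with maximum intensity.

300 nm

At the upper boundary (n = 1.0 to n = 1.322) the reflected ray undergoes a half-wave phase shift.
Bottom surface (1.322 → 1.0): reflection off a lower-index medium gives no phase shift.
The two reflections differ by half a wavelength.
With one net inversion, constructive interference in reflection requires 2 n t = (m + ½) λ.
The second-smallest nonzero thickness corresponds to m = 1: t = (m + ½) λ / (2 n) = 1.50 × 529 / (2 × 1.322) = 300 nm.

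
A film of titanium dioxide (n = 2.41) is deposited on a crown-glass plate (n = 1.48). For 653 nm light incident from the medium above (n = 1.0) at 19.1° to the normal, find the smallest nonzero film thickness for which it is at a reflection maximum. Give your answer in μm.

0.0684 μm

Ray reflecting at the top interface goes from n = 1.0 toward n = 2.41: a half-wave phase shift.
Ray reflecting at the bottom interface goes from n = 2.41 toward n = 1.48: no phase shift.
Net: one phase inversion between the two reflected rays.
With one net inversion, constructive interference in reflection requires 2 n t cos θ_r = (m + ½) λ.
Snell's law: 1.0 sin 19.1° = 2.41 sin θ_r → sin θ_r = 0.136, cos θ_r = 0.991.
Minimum at m = 0: t = λ / (4 n cos θ_r) = 653 / (4 × 2.41 × 0.991) = 68.4 nm.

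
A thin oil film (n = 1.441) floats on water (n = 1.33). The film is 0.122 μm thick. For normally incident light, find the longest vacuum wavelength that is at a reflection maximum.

At the upper boundary (n = 1.0 to n = 1.441) the reflected ray undergoes a half-wave phase shift.
At the lower boundary (n = 1.441 to n = 1.33) the reflected ray undergoes no phase shift.
Net: one phase inversion between the two reflected rays.
For maximum reflection here: 2 n t = (m + ½) λ.
λ = 2 n t / (m + ½). The longest wavelength is m = 0: λ = 2 × 1.441 × 122 / 0.500 = 703 nm.

703 nm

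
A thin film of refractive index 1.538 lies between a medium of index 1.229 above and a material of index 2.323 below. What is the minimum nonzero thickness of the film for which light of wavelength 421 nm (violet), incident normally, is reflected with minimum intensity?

68.4 nm

Top surface (1.229 → 1.538): reflection off a higher-index medium gives a half-wave phase shift.
Bottom surface (1.538 → 2.323): reflection off a higher-index medium gives a half-wave phase shift.
The two reflections carry the same phase change, so no net offset.
So the condition for destructive reflection is 2 n t = (m + ½) λ.
Minimum at m = 0: t = λ / (4 n) = 421 / (4 × 1.538) = 68.4 nm.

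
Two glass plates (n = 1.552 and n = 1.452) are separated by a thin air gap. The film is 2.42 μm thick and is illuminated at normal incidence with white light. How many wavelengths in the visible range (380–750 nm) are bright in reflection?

Top surface (1.552 → 1.0): reflection off a lower-index medium gives no phase shift.
At the lower boundary (n = 1.0 to n = 1.452) the reflected ray undergoes a half-wave phase shift.
Net: one phase inversion between the two reflected rays.
With one net inversion, constructive interference in reflection requires 2 n t = (m + ½) λ.
λ = 2 n t / (m + ½) = 4840 / (m + ½) nm.
m=5: 880 nm (IR); m=6: 745 nm (visible); m=7: 645 nm (visible); m=8: 569 nm (visible); m=9: 509 nm (visible); m=10: 461 nm (visible); m=11: 421 nm (visible); m=12: 387 nm (visible); m=13: 359 nm (UV).

7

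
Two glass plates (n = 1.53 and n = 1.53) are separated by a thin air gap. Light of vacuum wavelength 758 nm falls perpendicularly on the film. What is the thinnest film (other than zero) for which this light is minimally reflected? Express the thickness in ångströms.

3790 Å

Top surface (1.53 → 1.0): reflection off a lower-index medium gives no phase shift.
Bottom surface (1.0 → 1.53): reflection off a higher-index medium gives a half-wave phase shift.
The two reflections differ by half a wavelength.
With one net inversion, destructive interference in reflection requires 2 n t = m λ.
Minimum nonzero at m = 1: t = λ / (2 n) = 758 / (2 × 1.0) = 379 nm.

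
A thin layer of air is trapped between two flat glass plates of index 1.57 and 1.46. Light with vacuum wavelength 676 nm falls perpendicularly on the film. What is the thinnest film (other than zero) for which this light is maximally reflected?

169 nm

Ray reflecting at the top interface goes from n = 1.57 toward n = 1.0: no phase shift.
At the lower boundary (n = 1.0 to n = 1.46) the reflected ray undergoes a half-wave phase shift.
The two reflections differ by half a wavelength.
For maximum reflection here: 2 n t = (m + ½) λ.
Minimum at m = 0: t = λ / (4 n) = 676 / (4 × 1.0) = 169 nm.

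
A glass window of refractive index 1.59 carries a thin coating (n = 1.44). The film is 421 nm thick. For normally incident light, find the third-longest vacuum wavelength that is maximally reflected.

Ray reflecting at the top interface goes from n = 1.0 toward n = 1.44: a half-wave phase shift.
At the lower boundary (n = 1.44 to n = 1.59) the reflected ray undergoes a half-wave phase shift.
The two reflections carry the same phase change, so no net offset.
For strong reflection here: 2 n t = m λ.
λ = 2 n t / m. The third-longest wavelength is m = 3: λ = 2 × 1.44 × 421 / 3.00 = 404 nm.

404 nm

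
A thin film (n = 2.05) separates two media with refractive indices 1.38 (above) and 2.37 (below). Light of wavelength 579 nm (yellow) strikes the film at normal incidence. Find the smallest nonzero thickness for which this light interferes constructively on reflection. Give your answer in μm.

0.141 μm

Top surface (1.38 → 2.05): reflection off a higher-index medium gives a half-wave phase shift.
Ray reflecting at the bottom interface goes from n = 2.05 toward n = 2.37: a half-wave phase shift.
The two reflections carry the same phase change, so no net offset.
For bright reflection here: 2 n t = m λ.
The smallest nonzero thickness corresponds to m = 1: t = m λ / (2 n) = 1.00 × 579 / (2 × 2.05) = 141 nm.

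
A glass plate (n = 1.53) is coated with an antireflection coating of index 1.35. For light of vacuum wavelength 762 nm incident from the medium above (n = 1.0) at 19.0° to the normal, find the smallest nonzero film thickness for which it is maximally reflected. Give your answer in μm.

Top surface (1.0 → 1.35): reflection off a higher-index medium gives a half-wave phase shift.
At the lower boundary (n = 1.35 to n = 1.53) the reflected ray undergoes a half-wave phase shift.
Zero or two π shifts → no net half-wave offset.
For bright reflection here: 2 n t cos θ_r = m λ.
Snell's law: 1.0 sin 19.0° = 1.35 sin θ_r → sin θ_r = 0.241, cos θ_r = 0.970.
Minimum nonzero at m = 1: t = λ / (2 n cos θ_r) = 762 / (2 × 1.35 × 0.970) = 291 nm.

0.291 μm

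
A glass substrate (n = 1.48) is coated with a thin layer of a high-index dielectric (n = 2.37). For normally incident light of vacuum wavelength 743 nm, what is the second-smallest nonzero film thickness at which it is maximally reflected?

235 nm

Top surface (1.0 → 2.37): reflection off a higher-index medium gives a half-wave phase shift.
At the lower boundary (n = 2.37 to n = 1.48) the reflected ray undergoes no phase shift.
Net: one phase inversion between the two reflected rays.
For bright reflection here: 2 n t = (m + ½) λ.
The second-smallest nonzero thickness corresponds to m = 1: t = (m + ½) λ / (2 n) = 1.50 × 743 / (2 × 2.37) = 235 nm.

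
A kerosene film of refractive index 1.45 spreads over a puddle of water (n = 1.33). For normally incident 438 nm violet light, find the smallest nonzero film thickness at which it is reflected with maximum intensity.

75.5 nm

Ray reflecting at the top interface goes from n = 1.0 toward n = 1.45: a half-wave phase shift.
Ray reflecting at the bottom interface goes from n = 1.45 toward n = 1.33: no phase shift.
Net: one phase inversion between the two reflected rays.
For strong reflection here: 2 n t = (m + ½) λ.
Minimum at m = 0: t = λ / (4 n) = 438 / (4 × 1.45) = 75.5 nm.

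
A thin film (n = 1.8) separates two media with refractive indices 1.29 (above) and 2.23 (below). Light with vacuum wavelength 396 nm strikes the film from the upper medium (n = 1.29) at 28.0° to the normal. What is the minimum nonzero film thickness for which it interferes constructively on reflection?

117 nm

Top surface (1.29 → 1.8): reflection off a higher-index medium gives a half-wave phase shift.
Bottom surface (1.8 → 2.23): reflection off a higher-index medium gives a half-wave phase shift.
Zero or two π shifts → no net half-wave offset.
So the condition for constructive reflection is 2 n t cos θ_r = m λ.
Snell's law: 1.29 sin 28.0° = 1.8 sin θ_r → sin θ_r = 0.336, cos θ_r = 0.942.
Minimum nonzero at m = 1: t = λ / (2 n cos θ_r) = 396 / (2 × 1.8 × 0.942) = 117 nm.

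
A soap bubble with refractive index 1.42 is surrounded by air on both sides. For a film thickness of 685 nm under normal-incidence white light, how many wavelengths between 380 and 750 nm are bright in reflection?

2

Top surface (1.0 → 1.42): reflection off a higher-index medium gives a half-wave phase shift.
At the lower boundary (n = 1.42 to n = 1.0) the reflected ray undergoes no phase shift.
Exactly one π shift → a net half-wave offset.
With one net inversion, constructive interference in reflection requires 2 n t = (m + ½) λ.
λ = 2 n t / (m + ½) = 1945 / (m + ½) nm.
m=2: 778 nm (IR); m=3: 556 nm (visible); m=4: 432 nm (visible); m=5: 354 nm (UV).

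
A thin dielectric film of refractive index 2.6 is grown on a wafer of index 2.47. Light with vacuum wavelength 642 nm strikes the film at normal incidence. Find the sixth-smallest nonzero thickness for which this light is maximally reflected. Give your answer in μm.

Ray reflecting at the top interface goes from n = 1.0 toward n = 2.6: a half-wave phase shift.
At the lower boundary (n = 2.6 to n = 2.47) the reflected ray undergoes no phase shift.
Exactly one π shift → a net half-wave offset.
With one net inversion, constructive interference in reflection requires 2 n t = (m + ½) λ.
The sixth-smallest nonzero thickness corresponds to m = 5: t = (m + ½) λ / (2 n) = 5.50 × 642 / (2 × 2.6) = 679 nm.

0.679 μm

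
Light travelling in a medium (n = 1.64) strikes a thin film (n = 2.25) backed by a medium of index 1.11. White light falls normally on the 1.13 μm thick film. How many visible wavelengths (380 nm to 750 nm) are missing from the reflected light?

Ray reflecting at the top interface goes from n = 1.64 toward n = 2.25: a half-wave phase shift.
Ray reflecting at the bottom interface goes from n = 2.25 toward n = 1.11: no phase shift.
The two reflections differ by half a wavelength.
So the condition for destructive reflection is 2 n t = m λ.
λ = 2 n t / m = 5085 / m nm.
m=6: 848 nm (IR); m=7: 726 nm (visible); m=8: 636 nm (visible); m=9: 565 nm (visible); m=10: 509 nm (visible); m=11: 462 nm (visible); m=12: 424 nm (visible); m=13: 391 nm (visible); m=14: 363 nm (UV).

7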